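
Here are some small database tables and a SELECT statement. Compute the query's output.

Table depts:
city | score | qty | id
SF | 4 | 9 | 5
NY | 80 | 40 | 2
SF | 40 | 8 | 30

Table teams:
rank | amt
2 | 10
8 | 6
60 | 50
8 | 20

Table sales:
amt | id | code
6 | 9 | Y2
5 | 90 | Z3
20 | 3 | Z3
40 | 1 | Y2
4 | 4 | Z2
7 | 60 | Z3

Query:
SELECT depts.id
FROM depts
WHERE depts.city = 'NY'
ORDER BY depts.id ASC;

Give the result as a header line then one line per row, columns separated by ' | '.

== RESULT ==
depts.id
2

Derivation:
After WHERE (1 rows):
depts.city | depts.score | depts.qty | depts.id
NY | 80 | 40 | 2
After SELECT (1 rows):
depts.id
2
After ORDER BY (1 rows):
depts.id
2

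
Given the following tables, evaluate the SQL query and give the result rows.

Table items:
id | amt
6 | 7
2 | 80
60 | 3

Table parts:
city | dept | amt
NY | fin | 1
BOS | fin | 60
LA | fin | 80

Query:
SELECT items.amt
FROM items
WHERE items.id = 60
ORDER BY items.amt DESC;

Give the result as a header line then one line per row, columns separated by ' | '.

== RESULT ==
items.amt
3

Derivation:
After WHERE (1 rows):
items.id | items.amt
60 | 3
After SELECT (1 rows):
items.amt
3
After ORDER BY (1 rows):
items.amt
3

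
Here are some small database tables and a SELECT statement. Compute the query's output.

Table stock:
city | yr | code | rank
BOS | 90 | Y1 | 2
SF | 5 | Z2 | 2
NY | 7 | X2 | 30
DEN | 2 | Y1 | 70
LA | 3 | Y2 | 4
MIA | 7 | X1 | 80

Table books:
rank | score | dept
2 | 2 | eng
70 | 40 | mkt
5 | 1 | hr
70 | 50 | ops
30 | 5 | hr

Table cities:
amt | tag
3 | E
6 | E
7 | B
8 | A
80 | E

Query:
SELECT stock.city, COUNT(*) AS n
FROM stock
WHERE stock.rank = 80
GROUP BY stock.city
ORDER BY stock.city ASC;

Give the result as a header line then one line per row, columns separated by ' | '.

After WHERE (1 rows):
stock.city | stock.yr | stock.code | stock.rank
MIA | 7 | X1 | 80
After GROUP BY (1 rows):
stock.city | n
MIA | 1
After ORDER BY (1 rows):
stock.city | n
MIA | 1

== RESULT ==
stock.city | n
MIA | 1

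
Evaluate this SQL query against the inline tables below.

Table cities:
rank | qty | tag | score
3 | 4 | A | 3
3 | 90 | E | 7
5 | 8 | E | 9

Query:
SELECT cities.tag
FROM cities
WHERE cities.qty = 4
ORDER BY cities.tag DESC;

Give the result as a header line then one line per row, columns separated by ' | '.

== RESULT ==
cities.tag
A

Derivation:
After WHERE (1 rows):
cities.rank | cities.qty | cities.tag | cities.score
3 | 4 | A | 3
After SELECT (1 rows):
cities.tag
A
After ORDER BY (1 rows):
cities.tag
A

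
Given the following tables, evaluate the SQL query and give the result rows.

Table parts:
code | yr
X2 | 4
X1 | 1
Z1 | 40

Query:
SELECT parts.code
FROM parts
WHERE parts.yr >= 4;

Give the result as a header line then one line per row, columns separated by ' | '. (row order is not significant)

== RESULT ==
parts.code
X2
Z1

Derivation:
After WHERE (2 rows):
parts.code | parts.yr
X2 | 4
Z1 | 40
After SELECT (2 rows):
parts.code
X2
Z1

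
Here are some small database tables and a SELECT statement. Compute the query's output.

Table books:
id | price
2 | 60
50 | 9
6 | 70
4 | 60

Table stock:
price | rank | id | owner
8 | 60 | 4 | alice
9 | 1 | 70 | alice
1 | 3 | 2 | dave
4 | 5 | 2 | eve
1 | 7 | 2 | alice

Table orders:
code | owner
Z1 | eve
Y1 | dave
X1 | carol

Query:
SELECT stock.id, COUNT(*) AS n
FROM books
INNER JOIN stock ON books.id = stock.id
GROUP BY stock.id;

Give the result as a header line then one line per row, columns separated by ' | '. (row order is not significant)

== RESULT ==
stock.id | n
2 | 3
4 | 1

Derivation:
After JOIN stock (4 rows):
books.id | books.price | stock.price | stock.rank | stock.id | stock.owner
2 | 60 | 1 | 3 | 2 | dave
2 | 60 | 4 | 5 | 2 | eve
2 | 60 | 1 | 7 | 2 | alice
4 | 60 | 8 | 60 | 4 | alice
After GROUP BY (2 rows):
stock.id | n
2 | 3
4 | 1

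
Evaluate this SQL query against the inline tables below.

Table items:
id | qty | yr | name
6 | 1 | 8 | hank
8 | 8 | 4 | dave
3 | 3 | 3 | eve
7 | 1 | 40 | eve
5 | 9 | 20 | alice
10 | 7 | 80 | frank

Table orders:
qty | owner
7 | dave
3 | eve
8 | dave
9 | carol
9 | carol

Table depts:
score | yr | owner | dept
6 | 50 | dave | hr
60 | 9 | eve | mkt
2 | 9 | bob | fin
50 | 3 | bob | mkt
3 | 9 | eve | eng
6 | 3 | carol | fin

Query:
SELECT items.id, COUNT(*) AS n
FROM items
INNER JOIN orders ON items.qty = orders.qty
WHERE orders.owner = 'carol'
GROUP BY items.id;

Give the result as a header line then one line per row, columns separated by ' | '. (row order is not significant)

== RESULT ==
items.id | n
5 | 2

Derivation:
After JOIN orders (5 rows):
items.id | items.qty | items.yr | items.name | orders.qty | orders.owner
8 | 8 | 4 | dave | 8 | dave
3 | 3 | 3 | eve | 3 | eve
5 | 9 | 20 | alice | 9 | carol
5 | 9 | 20 | alice | 9 | carol
10 | 7 | 80 | frank | 7 | dave
After WHERE (2 rows):
items.id | items.qty | items.yr | items.name | orders.qty | orders.owner
5 | 9 | 20 | alice | 9 | carol
5 | 9 | 20 | alice | 9 | carol
After GROUP BY (1 rows):
items.id | n
5 | 2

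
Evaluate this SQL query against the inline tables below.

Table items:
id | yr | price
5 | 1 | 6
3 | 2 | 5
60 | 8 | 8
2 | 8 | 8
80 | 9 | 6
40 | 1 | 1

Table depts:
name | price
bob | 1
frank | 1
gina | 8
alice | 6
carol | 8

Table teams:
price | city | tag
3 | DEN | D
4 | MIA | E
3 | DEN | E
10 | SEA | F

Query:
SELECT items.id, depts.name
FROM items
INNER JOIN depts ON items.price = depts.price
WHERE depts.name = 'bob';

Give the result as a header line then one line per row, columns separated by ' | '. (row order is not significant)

== RESULT ==
items.id | depts.name
40 | bob

Derivation:
After JOIN depts (8 rows):
items.id | items.yr | items.price | depts.name | depts.price
5 | 1 | 6 | alice | 6
60 | 8 | 8 | gina | 8
60 | 8 | 8 | carol | 8
2 | 8 | 8 | gina | 8
2 | 8 | 8 | carol | 8
80 | 9 | 6 | alice | 6
40 | 1 | 1 | bob | 1
40 | 1 | 1 | frank | 1
After WHERE (1 rows):
items.id | items.yr | items.price | depts.name | depts.price
40 | 1 | 1 | bob | 1
After SELECT (1 rows):
items.id | depts.name
40 | bob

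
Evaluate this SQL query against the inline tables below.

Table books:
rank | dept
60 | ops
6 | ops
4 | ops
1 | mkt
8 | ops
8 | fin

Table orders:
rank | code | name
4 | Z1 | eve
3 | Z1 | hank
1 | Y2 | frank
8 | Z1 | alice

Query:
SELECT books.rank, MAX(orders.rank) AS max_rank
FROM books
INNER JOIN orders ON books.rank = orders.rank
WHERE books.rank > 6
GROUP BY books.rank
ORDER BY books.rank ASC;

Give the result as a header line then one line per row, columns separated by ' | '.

After JOIN orders (4 rows):
books.rank | books.dept | orders.rank | orders.code | orders.name
4 | ops | 4 | Z1 | eve
1 | mkt | 1 | Y2 | frank
8 | ops | 8 | Z1 | alice
8 | fin | 8 | Z1 | alice
After WHERE (2 rows):
books.rank | books.dept | orders.rank | orders.code | orders.name
8 | ops | 8 | Z1 | alice
8 | fin | 8 | Z1 | alice
After GROUP BY (1 rows):
books.rank | max_rank
8 | 8
After ORDER BY (1 rows):
books.rank | max_rank
8 | 8

== RESULT ==
books.rank | max_rank
8 | 8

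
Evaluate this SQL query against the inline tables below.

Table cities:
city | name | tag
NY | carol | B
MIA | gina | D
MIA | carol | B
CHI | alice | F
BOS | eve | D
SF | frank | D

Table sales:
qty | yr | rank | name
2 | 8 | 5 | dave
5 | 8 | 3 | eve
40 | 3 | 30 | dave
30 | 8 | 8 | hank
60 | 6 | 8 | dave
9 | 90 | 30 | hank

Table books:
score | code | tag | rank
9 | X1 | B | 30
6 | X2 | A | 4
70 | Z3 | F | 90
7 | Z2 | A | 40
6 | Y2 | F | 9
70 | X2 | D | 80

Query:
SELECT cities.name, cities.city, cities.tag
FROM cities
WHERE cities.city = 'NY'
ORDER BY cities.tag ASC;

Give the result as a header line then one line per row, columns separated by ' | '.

After WHERE (1 rows):
cities.city | cities.name | cities.tag
NY | carol | B
After SELECT (1 rows):
cities.name | cities.city | cities.tag
carol | NY | B
After ORDER BY (1 rows):
cities.name | cities.city | cities.tag
carol | NY | B

== RESULT ==
cities.name | cities.city | cities.tag
carol | NY | B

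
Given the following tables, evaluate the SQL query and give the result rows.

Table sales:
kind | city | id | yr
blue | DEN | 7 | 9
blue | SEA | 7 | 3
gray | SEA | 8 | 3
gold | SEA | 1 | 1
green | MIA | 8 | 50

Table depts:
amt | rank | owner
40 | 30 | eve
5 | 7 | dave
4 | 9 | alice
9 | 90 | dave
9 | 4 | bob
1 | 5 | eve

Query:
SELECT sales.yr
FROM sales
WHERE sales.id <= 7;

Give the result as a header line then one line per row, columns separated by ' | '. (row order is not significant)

== RESULT ==
sales.yr
9
3
1

Derivation:
After WHERE (3 rows):
sales.kind | sales.city | sales.id | sales.yr
blue | DEN | 7 | 9
blue | SEA | 7 | 3
gold | SEA | 1 | 1
After SELECT (3 rows):
sales.yr
9
3
1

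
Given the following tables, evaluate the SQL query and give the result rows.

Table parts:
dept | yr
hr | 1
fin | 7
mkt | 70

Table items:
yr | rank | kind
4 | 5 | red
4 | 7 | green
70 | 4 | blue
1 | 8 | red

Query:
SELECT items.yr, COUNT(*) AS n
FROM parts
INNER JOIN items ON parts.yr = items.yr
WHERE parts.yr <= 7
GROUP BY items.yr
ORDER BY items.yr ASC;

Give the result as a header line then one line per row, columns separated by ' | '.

== RESULT ==
items.yr | n
1 | 1

Derivation:
After JOIN items (2 rows):
parts.dept | parts.yr | items.yr | items.rank | items.kind
hr | 1 | 1 | 8 | red
mkt | 70 | 70 | 4 | blue
After WHERE (1 rows):
parts.dept | parts.yr | items.yr | items.rank | items.kind
hr | 1 | 1 | 8 | red
After GROUP BY (1 rows):
items.yr | n
1 | 1
After ORDER BY (1 rows):
items.yr | n
1 | 1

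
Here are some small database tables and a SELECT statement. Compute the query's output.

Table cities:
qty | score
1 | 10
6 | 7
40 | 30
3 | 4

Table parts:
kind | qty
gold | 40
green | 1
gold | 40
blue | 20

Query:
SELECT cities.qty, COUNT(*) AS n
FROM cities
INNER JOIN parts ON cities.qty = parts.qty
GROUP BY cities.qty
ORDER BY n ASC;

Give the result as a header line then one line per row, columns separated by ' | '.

== RESULT ==
cities.qty | n
1 | 1
40 | 2

Derivation:
After JOIN parts (3 rows):
cities.qty | cities.score | parts.kind | parts.qty
1 | 10 | green | 1
40 | 30 | gold | 40
40 | 30 | gold | 40
After GROUP BY (2 rows):
cities.qty | n
1 | 1
40 | 2
After ORDER BY (2 rows):
cities.qty | n
1 | 1
40 | 2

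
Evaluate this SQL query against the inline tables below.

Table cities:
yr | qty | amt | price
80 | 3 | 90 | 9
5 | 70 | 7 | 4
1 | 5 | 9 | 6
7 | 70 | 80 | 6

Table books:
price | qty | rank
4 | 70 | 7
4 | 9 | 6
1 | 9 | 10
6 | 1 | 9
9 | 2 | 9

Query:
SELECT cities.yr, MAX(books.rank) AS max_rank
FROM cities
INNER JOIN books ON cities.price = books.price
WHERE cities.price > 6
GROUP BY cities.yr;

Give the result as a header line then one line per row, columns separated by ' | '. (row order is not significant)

After JOIN books (5 rows):
cities.yr | cities.qty | cities.amt | cities.price | books.price | books.qty | books.rank
80 | 3 | 90 | 9 | 9 | 2 | 9
5 | 70 | 7 | 4 | 4 | 70 | 7
5 | 70 | 7 | 4 | 4 | 9 | 6
1 | 5 | 9 | 6 | 6 | 1 | 9
7 | 70 | 80 | 6 | 6 | 1 | 9
After WHERE (1 rows):
cities.yr | cities.qty | cities.amt | cities.price | books.price | books.qty | books.rank
80 | 3 | 90 | 9 | 9 | 2 | 9
After GROUP BY (1 rows):
cities.yr | max_rank
80 | 9

== RESULT ==
cities.yr | max_rank
80 | 9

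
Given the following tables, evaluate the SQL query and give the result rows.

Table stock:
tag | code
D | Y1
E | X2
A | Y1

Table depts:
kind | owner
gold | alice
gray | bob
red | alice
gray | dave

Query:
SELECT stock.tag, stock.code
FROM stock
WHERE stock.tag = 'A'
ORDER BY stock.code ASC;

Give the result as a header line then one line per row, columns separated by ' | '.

After WHERE (1 rows):
stock.tag | stock.code
A | Y1
After SELECT (1 rows):
stock.tag | stock.code
A | Y1
After ORDER BY (1 rows):
stock.tag | stock.code
A | Y1

== RESULT ==
stock.tag | stock.code
A | Y1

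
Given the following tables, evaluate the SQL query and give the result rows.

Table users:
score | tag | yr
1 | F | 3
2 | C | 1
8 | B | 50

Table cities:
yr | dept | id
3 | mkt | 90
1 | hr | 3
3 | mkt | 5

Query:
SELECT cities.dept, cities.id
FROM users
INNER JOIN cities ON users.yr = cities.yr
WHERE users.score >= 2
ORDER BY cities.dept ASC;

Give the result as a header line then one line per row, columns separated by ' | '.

== RESULT ==
cities.dept | cities.id
hr | 3

Derivation:
After JOIN cities (3 rows):
users.score | users.tag | users.yr | cities.yr | cities.dept | cities.id
1 | F | 3 | 3 | mkt | 90
1 | F | 3 | 3 | mkt | 5
2 | C | 1 | 1 | hr | 3
After WHERE (1 rows):
users.score | users.tag | users.yr | cities.yr | cities.dept | cities.id
2 | C | 1 | 1 | hr | 3
After SELECT (1 rows):
cities.dept | cities.id
hr | 3
After ORDER BY (1 rows):
cities.dept | cities.id
hr | 3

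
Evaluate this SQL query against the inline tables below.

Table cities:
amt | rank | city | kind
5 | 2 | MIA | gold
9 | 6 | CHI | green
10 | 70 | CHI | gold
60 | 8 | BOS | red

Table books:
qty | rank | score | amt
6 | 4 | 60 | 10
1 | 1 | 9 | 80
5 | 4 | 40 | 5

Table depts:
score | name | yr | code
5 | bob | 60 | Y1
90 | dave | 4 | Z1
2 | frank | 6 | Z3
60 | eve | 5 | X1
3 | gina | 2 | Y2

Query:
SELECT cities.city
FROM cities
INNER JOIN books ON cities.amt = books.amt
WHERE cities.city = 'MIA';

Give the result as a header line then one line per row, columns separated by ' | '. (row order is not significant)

== RESULT ==
cities.city
MIA

Derivation:
After JOIN books (2 rows):
cities.amt | cities.rank | cities.city | cities.kind | books.qty | books.rank | books.score | books.amt
5 | 2 | MIA | gold | 5 | 4 | 40 | 5
10 | 70 | CHI | gold | 6 | 4 | 60 | 10
After WHERE (1 rows):
cities.amt | cities.rank | cities.city | cities.kind | books.qty | books.rank | books.score | books.amt
5 | 2 | MIA | gold | 5 | 4 | 40 | 5
After SELECT (1 rows):
cities.city
MIA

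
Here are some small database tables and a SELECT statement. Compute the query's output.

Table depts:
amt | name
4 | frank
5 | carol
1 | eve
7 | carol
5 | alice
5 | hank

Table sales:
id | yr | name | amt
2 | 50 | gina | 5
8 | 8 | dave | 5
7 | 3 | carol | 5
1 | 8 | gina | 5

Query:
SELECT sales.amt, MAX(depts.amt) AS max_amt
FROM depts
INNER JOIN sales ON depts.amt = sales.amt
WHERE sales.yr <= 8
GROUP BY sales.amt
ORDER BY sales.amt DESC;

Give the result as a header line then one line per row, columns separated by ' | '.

== RESULT ==
sales.amt | max_amt
5 | 5

Derivation:
After JOIN sales (12 rows):
depts.amt | depts.name | sales.id | sales.yr | sales.name | sales.amt
5 | carol | 2 | 50 | gina | 5
5 | carol | 8 | 8 | dave | 5
5 | carol | 7 | 3 | carol | 5
5 | carol | 1 | 8 | gina | 5
5 | alice | 2 | 50 | gina | 5
5 | alice | 8 | 8 | dave | 5
5 | alice | 7 | 3 | carol | 5
5 | alice | 1 | 8 | gina | 5
5 | hank | 2 | 50 | gina | 5
5 | hank | 8 | 8 | dave | 5
5 | hank | 7 | 3 | carol | 5
5 | hank | 1 | 8 | gina | 5
After WHERE (9 rows):
depts.amt | depts.name | sales.id | sales.yr | sales.name | sales.amt
5 | carol | 8 | 8 | dave | 5
5 | carol | 7 | 3 | carol | 5
5 | carol | 1 | 8 | gina | 5
5 | alice | 8 | 8 | dave | 5
5 | alice | 7 | 3 | carol | 5
5 | alice | 1 | 8 | gina | 5
5 | hank | 8 | 8 | dave | 5
5 | hank | 7 | 3 | carol | 5
5 | hank | 1 | 8 | gina | 5
After GROUP BY (1 rows):
sales.amt | max_amt
5 | 5
After ORDER BY (1 rows):
sales.amt | max_amt
5 | 5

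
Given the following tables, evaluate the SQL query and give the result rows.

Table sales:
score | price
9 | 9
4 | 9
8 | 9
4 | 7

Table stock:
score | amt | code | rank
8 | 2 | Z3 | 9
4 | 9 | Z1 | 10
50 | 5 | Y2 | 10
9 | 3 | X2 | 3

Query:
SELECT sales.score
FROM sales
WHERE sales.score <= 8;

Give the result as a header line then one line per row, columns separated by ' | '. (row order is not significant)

After WHERE (3 rows):
sales.score | sales.price
4 | 9
8 | 9
4 | 7
After SELECT (3 rows):
sales.score
4
8
4

== RESULT ==
sales.score
4
8
4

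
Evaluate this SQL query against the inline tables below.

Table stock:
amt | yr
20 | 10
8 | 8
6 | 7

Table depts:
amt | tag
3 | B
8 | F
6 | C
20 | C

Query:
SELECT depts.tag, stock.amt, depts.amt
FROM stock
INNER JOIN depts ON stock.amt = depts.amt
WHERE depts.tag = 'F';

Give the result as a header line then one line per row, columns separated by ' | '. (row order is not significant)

After JOIN depts (3 rows):
stock.amt | stock.yr | depts.amt | depts.tag
20 | 10 | 20 | C
8 | 8 | 8 | F
6 | 7 | 6 | C
After WHERE (1 rows):
stock.amt | stock.yr | depts.amt | depts.tag
8 | 8 | 8 | F
After SELECT (1 rows):
depts.tag | stock.amt | depts.amt
F | 8 | 8

== RESULT ==
depts.tag | stock.amt | depts.amt
F | 8 | 8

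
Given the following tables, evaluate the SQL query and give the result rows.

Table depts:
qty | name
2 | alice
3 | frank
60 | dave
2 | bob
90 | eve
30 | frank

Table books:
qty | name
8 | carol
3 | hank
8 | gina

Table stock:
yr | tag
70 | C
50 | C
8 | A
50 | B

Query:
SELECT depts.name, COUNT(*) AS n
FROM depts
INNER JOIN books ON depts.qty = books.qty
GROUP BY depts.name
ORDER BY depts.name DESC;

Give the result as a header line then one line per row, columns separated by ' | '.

== RESULT ==
depts.name | n
frank | 1

Derivation:
After JOIN books (1 rows):
depts.qty | depts.name | books.qty | books.name
3 | frank | 3 | hank
After GROUP BY (1 rows):
depts.name | n
frank | 1
After ORDER BY (1 rows):
depts.name | n
frank | 1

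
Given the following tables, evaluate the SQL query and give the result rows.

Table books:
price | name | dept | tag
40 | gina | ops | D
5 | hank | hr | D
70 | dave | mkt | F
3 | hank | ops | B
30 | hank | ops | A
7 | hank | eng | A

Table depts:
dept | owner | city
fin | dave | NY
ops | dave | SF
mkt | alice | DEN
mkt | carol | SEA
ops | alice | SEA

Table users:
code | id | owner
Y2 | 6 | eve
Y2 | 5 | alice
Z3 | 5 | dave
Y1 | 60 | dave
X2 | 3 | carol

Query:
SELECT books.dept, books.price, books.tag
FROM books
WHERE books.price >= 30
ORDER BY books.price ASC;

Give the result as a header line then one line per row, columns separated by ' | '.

After WHERE (3 rows):
books.price | books.name | books.dept | books.tag
40 | gina | ops | D
70 | dave | mkt | F
30 | hank | ops | A
After SELECT (3 rows):
books.dept | books.price | books.tag
ops | 40 | D
mkt | 70 | F
ops | 30 | A
After ORDER BY (3 rows):
books.dept | books.price | books.tag
ops | 30 | A
ops | 40 | D
mkt | 70 | F

== RESULT ==
books.dept | books.price | books.tag
ops | 30 | A
ops | 40 | D
mkt | 70 | F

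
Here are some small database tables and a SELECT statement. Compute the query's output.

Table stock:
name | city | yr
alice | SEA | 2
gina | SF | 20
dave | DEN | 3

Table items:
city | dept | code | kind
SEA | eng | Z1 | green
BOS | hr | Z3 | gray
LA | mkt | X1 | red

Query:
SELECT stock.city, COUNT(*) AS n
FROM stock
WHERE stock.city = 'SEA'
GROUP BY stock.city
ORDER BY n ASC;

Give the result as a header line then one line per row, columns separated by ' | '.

== RESULT ==
stock.city | n
SEA | 1

Derivation:
After WHERE (1 rows):
stock.name | stock.city | stock.yr
alice | SEA | 2
After GROUP BY (1 rows):
stock.city | n
SEA | 1
After ORDER BY (1 rows):
stock.city | n
SEA | 1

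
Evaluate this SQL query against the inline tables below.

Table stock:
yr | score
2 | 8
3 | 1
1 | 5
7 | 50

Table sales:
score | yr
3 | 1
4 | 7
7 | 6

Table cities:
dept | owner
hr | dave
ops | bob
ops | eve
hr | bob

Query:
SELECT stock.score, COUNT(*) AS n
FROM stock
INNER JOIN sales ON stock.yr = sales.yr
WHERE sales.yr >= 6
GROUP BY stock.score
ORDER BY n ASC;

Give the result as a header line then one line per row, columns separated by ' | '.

== RESULT ==
stock.score | n
50 | 1

Derivation:
After JOIN sales (2 rows):
stock.yr | stock.score | sales.score | sales.yr
1 | 5 | 3 | 1
7 | 50 | 4 | 7
After WHERE (1 rows):
stock.yr | stock.score | sales.score | sales.yr
7 | 50 | 4 | 7
After GROUP BY (1 rows):
stock.score | n
50 | 1
After ORDER BY (1 rows):
stock.score | n
50 | 1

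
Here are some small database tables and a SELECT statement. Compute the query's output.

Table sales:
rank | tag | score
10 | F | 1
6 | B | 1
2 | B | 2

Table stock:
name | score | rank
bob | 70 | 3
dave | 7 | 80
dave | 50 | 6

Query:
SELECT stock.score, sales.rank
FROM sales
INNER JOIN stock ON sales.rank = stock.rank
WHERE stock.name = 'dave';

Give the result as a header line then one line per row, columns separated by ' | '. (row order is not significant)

After JOIN stock (1 rows):
sales.rank | sales.tag | sales.score | stock.name | stock.score | stock.rank
6 | B | 1 | dave | 50 | 6
After WHERE (1 rows):
sales.rank | sales.tag | sales.score | stock.name | stock.score | stock.rank
6 | B | 1 | dave | 50 | 6
After SELECT (1 rows):
stock.score | sales.rank
50 | 6

== RESULT ==
stock.score | sales.rank
50 | 6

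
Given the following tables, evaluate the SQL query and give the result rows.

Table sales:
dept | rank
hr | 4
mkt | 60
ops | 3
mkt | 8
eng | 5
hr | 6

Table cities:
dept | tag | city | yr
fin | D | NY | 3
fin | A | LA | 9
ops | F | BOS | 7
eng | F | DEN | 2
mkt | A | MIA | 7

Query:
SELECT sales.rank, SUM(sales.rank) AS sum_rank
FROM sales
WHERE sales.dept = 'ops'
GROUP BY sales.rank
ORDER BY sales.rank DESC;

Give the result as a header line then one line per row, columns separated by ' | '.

== RESULT ==
sales.rank | sum_rank
3 | 3

Derivation:
After WHERE (1 rows):
sales.dept | sales.rank
ops | 3
After GROUP BY (1 rows):
sales.rank | sum_rank
3 | 3
After ORDER BY (1 rows):
sales.rank | sum_rank
3 | 3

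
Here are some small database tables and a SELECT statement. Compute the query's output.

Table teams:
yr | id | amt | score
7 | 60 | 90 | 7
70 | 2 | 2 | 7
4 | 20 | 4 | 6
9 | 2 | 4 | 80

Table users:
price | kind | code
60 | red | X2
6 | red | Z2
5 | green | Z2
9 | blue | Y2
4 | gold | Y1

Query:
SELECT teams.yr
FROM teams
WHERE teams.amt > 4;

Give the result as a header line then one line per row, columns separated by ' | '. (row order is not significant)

After WHERE (1 rows):
teams.yr | teams.id | teams.amt | teams.score
7 | 60 | 90 | 7
After SELECT (1 rows):
teams.yr
7

== RESULT ==
teams.yr
7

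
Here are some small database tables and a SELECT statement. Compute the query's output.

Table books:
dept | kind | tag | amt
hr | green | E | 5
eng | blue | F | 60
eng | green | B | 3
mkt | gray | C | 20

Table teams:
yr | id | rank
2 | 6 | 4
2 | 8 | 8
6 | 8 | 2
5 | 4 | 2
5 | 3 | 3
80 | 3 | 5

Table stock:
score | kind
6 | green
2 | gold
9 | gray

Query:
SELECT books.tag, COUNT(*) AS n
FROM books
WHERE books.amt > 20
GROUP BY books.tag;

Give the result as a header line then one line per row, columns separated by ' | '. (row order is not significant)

== RESULT ==
books.tag | n
F | 1

Derivation:
After WHERE (1 rows):
books.dept | books.kind | books.tag | books.amt
eng | blue | F | 60
After GROUP BY (1 rows):
books.tag | n
F | 1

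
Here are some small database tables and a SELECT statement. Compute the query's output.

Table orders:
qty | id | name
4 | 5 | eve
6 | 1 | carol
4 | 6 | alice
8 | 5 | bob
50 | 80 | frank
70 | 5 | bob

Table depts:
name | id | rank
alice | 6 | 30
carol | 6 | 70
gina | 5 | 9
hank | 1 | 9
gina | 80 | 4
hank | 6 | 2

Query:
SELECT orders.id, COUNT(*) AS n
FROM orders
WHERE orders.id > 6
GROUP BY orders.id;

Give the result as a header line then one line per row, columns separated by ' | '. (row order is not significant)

After WHERE (1 rows):
orders.qty | orders.id | orders.name
50 | 80 | frank
After GROUP BY (1 rows):
orders.id | n
80 | 1

== RESULT ==
orders.id | n
80 | 1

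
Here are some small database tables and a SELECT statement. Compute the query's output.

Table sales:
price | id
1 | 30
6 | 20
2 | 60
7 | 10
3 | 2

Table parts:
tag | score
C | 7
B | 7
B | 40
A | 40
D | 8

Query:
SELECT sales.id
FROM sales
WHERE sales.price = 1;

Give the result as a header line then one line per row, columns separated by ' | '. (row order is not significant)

== RESULT ==
sales.id
30

Derivation:
After WHERE (1 rows):
sales.price | sales.id
1 | 30
After SELECT (1 rows):
sales.id
30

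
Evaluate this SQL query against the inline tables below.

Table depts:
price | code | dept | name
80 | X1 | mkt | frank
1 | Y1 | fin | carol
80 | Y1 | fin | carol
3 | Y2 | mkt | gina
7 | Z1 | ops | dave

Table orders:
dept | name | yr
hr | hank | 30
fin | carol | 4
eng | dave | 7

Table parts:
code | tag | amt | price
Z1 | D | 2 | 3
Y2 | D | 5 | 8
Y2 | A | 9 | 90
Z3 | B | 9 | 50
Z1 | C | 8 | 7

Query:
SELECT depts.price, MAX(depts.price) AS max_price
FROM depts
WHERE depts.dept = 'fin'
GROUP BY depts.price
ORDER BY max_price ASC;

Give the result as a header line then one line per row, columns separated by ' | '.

After WHERE (2 rows):
depts.price | depts.code | depts.dept | depts.name
1 | Y1 | fin | carol
80 | Y1 | fin | carol
After GROUP BY (2 rows):
depts.price | max_price
1 | 1
80 | 80
After ORDER BY (2 rows):
depts.price | max_price
1 | 1
80 | 80

== RESULT ==
depts.price | max_price
1 | 1
80 | 80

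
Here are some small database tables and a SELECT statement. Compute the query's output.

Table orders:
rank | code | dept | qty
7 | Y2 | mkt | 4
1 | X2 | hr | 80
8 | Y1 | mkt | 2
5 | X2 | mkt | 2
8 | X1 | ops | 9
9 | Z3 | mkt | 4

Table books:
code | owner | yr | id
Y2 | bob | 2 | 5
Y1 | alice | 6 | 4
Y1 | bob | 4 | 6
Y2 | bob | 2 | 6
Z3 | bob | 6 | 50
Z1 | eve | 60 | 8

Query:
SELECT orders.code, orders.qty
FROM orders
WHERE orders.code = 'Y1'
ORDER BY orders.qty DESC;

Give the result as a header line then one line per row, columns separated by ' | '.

== RESULT ==
orders.code | orders.qty
Y1 | 2

Derivation:
After WHERE (1 rows):
orders.rank | orders.code | orders.dept | orders.qty
8 | Y1 | mkt | 2
After SELECT (1 rows):
orders.code | orders.qty
Y1 | 2
After ORDER BY (1 rows):
orders.code | orders.qty
Y1 | 2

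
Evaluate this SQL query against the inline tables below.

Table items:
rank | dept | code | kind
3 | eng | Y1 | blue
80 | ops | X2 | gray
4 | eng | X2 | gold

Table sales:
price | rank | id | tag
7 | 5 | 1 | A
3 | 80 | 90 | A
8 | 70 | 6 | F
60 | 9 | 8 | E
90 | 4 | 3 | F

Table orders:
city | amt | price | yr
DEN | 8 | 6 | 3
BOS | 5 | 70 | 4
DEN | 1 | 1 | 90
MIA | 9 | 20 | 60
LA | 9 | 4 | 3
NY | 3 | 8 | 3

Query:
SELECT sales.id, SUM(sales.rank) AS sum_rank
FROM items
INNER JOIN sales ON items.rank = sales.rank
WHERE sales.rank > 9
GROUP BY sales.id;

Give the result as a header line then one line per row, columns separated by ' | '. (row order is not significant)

== RESULT ==
sales.id | sum_rank
90 | 80

Derivation:
After JOIN sales (2 rows):
items.rank | items.dept | items.code | items.kind | sales.price | sales.rank | sales.id | sales.tag
80 | ops | X2 | gray | 3 | 80 | 90 | A
4 | eng | X2 | gold | 90 | 4 | 3 | F
After WHERE (1 rows):
items.rank | items.dept | items.code | items.kind | sales.price | sales.rank | sales.id | sales.tag
80 | ops | X2 | gray | 3 | 80 | 90 | A
After GROUP BY (1 rows):
sales.id | sum_rank
90 | 80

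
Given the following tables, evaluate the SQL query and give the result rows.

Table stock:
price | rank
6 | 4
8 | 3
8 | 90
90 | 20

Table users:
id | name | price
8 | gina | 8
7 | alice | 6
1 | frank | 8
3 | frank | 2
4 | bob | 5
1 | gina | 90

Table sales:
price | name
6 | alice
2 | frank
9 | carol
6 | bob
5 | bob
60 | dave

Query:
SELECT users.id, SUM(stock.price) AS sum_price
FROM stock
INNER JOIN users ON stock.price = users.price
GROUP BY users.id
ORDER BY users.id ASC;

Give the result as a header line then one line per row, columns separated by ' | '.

== RESULT ==
users.id | sum_price
1 | 106
7 | 6
8 | 16

Derivation:
After JOIN users (6 rows):
stock.price | stock.rank | users.id | users.name | users.price
6 | 4 | 7 | alice | 6
8 | 3 | 8 | gina | 8
8 | 3 | 1 | frank | 8
8 | 90 | 8 | gina | 8
8 | 90 | 1 | frank | 8
90 | 20 | 1 | gina | 90
After GROUP BY (3 rows):
users.id | sum_price
7 | 6
8 | 16
1 | 106
After ORDER BY (3 rows):
users.id | sum_price
1 | 106
7 | 6
8 | 16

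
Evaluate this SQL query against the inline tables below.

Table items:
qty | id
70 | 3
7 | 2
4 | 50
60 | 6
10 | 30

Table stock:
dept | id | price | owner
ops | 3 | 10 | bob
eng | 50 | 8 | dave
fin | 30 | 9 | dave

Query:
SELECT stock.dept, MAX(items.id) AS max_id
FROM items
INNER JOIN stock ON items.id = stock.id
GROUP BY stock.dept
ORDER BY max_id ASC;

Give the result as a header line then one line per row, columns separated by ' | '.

== RESULT ==
stock.dept | max_id
ops | 3
fin | 30
eng | 50

Derivation:
After JOIN stock (3 rows):
items.qty | items.id | stock.dept | stock.id | stock.price | stock.owner
70 | 3 | ops | 3 | 10 | bob
4 | 50 | eng | 50 | 8 | dave
10 | 30 | fin | 30 | 9 | dave
After GROUP BY (3 rows):
stock.dept | max_id
ops | 3
eng | 50
fin | 30
After ORDER BY (3 rows):
stock.dept | max_id
ops | 3
fin | 30
eng | 50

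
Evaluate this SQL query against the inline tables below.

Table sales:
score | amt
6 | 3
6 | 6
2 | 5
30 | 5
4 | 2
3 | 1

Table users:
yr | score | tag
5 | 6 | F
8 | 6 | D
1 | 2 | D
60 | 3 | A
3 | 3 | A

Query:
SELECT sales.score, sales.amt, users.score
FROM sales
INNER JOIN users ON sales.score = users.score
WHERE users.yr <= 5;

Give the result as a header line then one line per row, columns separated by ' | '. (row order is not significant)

== RESULT ==
sales.score | sales.amt | users.score
6 | 3 | 6
6 | 6 | 6
2 | 5 | 2
3 | 1 | 3

Derivation:
After JOIN users (7 rows):
sales.score | sales.amt | users.yr | users.score | users.tag
6 | 3 | 5 | 6 | F
6 | 3 | 8 | 6 | D
6 | 6 | 5 | 6 | F
6 | 6 | 8 | 6 | D
2 | 5 | 1 | 2 | D
3 | 1 | 60 | 3 | A
3 | 1 | 3 | 3 | A
After WHERE (4 rows):
sales.score | sales.amt | users.yr | users.score | users.tag
6 | 3 | 5 | 6 | F
6 | 6 | 5 | 6 | F
2 | 5 | 1 | 2 | D
3 | 1 | 3 | 3 | A
After SELECT (4 rows):
sales.score | sales.amt | users.score
6 | 3 | 6
6 | 6 | 6
2 | 5 | 2
3 | 1 | 3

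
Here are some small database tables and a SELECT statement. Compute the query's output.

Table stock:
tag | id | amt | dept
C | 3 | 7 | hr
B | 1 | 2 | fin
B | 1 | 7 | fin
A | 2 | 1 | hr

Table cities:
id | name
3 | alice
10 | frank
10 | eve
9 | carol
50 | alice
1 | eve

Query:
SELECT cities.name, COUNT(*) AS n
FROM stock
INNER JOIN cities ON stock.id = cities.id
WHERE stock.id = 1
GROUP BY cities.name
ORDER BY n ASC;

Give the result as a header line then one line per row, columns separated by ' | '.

After JOIN cities (3 rows):
stock.tag | stock.id | stock.amt | stock.dept | cities.id | cities.name
C | 3 | 7 | hr | 3 | alice
B | 1 | 2 | fin | 1 | eve
B | 1 | 7 | fin | 1 | eve
After WHERE (2 rows):
stock.tag | stock.id | stock.amt | stock.dept | cities.id | cities.name
B | 1 | 2 | fin | 1 | eve
B | 1 | 7 | fin | 1 | eve
After GROUP BY (1 rows):
cities.name | n
eve | 2
After ORDER BY (1 rows):
cities.name | n
eve | 2

== RESULT ==
cities.name | n
eve | 2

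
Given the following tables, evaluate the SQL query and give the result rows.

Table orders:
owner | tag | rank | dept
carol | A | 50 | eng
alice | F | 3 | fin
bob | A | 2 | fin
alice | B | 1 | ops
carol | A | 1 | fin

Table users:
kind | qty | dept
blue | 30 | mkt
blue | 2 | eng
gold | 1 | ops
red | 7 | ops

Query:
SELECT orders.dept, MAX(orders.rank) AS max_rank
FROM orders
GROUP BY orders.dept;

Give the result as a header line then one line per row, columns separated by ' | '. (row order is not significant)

== RESULT ==
orders.dept | max_rank
eng | 50
fin | 3
ops | 1

Derivation:
After GROUP BY (3 rows):
orders.dept | max_rank
eng | 50
fin | 3
ops | 1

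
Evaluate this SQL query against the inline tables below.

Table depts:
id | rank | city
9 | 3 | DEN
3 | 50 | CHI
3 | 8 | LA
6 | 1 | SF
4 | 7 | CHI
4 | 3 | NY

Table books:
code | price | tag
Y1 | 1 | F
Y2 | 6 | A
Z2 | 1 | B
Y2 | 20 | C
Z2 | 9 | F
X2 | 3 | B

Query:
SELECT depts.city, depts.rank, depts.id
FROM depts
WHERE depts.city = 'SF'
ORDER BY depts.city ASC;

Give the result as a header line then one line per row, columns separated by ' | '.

After WHERE (1 rows):
depts.id | depts.rank | depts.city
6 | 1 | SF
After SELECT (1 rows):
depts.city | depts.rank | depts.id
SF | 1 | 6
After ORDER BY (1 rows):
depts.city | depts.rank | depts.id
SF | 1 | 6

== RESULT ==
depts.city | depts.rank | depts.id
SF | 1 | 6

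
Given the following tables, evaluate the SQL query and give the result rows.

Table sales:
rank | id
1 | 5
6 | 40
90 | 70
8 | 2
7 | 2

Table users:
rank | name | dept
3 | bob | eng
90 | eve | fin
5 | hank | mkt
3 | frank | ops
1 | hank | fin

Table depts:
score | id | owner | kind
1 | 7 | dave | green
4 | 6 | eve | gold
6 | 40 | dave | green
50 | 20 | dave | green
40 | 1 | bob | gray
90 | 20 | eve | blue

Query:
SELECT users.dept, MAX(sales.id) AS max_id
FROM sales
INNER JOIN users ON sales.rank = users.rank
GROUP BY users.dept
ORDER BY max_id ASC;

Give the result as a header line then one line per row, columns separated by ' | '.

== RESULT ==
users.dept | max_id
fin | 70

Derivation:
After JOIN users (2 rows):
sales.rank | sales.id | users.rank | users.name | users.dept
1 | 5 | 1 | hank | fin
90 | 70 | 90 | eve | fin
After GROUP BY (1 rows):
users.dept | max_id
fin | 70
After ORDER BY (1 rows):
users.dept | max_id
fin | 70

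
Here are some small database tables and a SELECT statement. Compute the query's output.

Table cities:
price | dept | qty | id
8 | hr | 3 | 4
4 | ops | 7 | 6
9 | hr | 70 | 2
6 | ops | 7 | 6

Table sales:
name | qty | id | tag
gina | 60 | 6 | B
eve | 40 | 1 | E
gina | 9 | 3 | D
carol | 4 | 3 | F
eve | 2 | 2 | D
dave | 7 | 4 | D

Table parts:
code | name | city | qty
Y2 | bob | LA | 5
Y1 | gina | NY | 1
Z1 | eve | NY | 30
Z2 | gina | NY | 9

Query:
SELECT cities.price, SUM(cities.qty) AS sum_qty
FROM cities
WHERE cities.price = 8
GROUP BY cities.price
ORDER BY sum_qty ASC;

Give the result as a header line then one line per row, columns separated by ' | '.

== RESULT ==
cities.price | sum_qty
8 | 3

Derivation:
After WHERE (1 rows):
cities.price | cities.dept | cities.qty | cities.id
8 | hr | 3 | 4
After GROUP BY (1 rows):
cities.price | sum_qty
8 | 3
After ORDER BY (1 rows):
cities.price | sum_qty
8 | 3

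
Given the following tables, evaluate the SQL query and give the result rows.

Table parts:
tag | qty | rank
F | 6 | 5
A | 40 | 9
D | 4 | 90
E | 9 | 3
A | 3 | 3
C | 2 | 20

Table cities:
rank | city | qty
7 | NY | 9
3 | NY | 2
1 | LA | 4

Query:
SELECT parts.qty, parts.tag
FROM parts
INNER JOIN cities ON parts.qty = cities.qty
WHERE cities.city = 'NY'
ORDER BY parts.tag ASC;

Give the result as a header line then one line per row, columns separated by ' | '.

== RESULT ==
parts.qty | parts.tag
2 | C
9 | E

Derivation:
After JOIN cities (3 rows):
parts.tag | parts.qty | parts.rank | cities.rank | cities.city | cities.qty
D | 4 | 90 | 1 | LA | 4
E | 9 | 3 | 7 | NY | 9
C | 2 | 20 | 3 | NY | 2
After WHERE (2 rows):
parts.tag | parts.qty | parts.rank | cities.rank | cities.city | cities.qty
E | 9 | 3 | 7 | NY | 9
C | 2 | 20 | 3 | NY | 2
After SELECT (2 rows):
parts.qty | parts.tag
9 | E
2 | C
After ORDER BY (2 rows):
parts.qty | parts.tag
2 | C
9 | E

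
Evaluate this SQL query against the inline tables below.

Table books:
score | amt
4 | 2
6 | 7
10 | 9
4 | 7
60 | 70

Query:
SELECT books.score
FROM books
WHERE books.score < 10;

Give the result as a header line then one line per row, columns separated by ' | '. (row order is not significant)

After WHERE (3 rows):
books.score | books.amt
4 | 2
6 | 7
4 | 7
After SELECT (3 rows):
books.score
4
6
4

== RESULT ==
books.score
4
6
4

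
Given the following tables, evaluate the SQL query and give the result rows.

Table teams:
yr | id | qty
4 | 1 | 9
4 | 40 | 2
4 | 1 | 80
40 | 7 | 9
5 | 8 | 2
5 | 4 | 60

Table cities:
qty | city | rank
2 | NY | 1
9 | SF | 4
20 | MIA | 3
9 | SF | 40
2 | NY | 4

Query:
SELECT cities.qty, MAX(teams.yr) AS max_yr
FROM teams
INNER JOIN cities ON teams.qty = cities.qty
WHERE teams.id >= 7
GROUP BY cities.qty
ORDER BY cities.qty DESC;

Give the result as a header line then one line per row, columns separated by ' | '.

After JOIN cities (8 rows):
teams.yr | teams.id | teams.qty | cities.qty | cities.city | cities.rank
4 | 1 | 9 | 9 | SF | 4
4 | 1 | 9 | 9 | SF | 40
4 | 40 | 2 | 2 | NY | 1
4 | 40 | 2 | 2 | NY | 4
40 | 7 | 9 | 9 | SF | 4
40 | 7 | 9 | 9 | SF | 40
5 | 8 | 2 | 2 | NY | 1
5 | 8 | 2 | 2 | NY | 4
After WHERE (6 rows):
teams.yr | teams.id | teams.qty | cities.qty | cities.city | cities.rank
4 | 40 | 2 | 2 | NY | 1
4 | 40 | 2 | 2 | NY | 4
40 | 7 | 9 | 9 | SF | 4
40 | 7 | 9 | 9 | SF | 40
5 | 8 | 2 | 2 | NY | 1
5 | 8 | 2 | 2 | NY | 4
After GROUP BY (2 rows):
cities.qty | max_yr
2 | 5
9 | 40
After ORDER BY (2 rows):
cities.qty | max_yr
9 | 40
2 | 5

== RESULT ==
cities.qty | max_yr
9 | 40
2 | 5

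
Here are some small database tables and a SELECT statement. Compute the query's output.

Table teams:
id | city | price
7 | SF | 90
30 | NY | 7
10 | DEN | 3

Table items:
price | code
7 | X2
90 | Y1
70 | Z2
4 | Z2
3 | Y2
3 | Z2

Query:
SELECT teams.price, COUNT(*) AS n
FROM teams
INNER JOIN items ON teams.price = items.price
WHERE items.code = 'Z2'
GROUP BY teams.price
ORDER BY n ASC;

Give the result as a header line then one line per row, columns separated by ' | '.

After JOIN items (4 rows):
teams.id | teams.city | teams.price | items.price | items.code
7 | SF | 90 | 90 | Y1
30 | NY | 7 | 7 | X2
10 | DEN | 3 | 3 | Y2
10 | DEN | 3 | 3 | Z2
After WHERE (1 rows):
teams.id | teams.city | teams.price | items.price | items.code
10 | DEN | 3 | 3 | Z2
After GROUP BY (1 rows):
teams.price | n
3 | 1
After ORDER BY (1 rows):
teams.price | n
3 | 1

== RESULT ==
teams.price | n
3 | 1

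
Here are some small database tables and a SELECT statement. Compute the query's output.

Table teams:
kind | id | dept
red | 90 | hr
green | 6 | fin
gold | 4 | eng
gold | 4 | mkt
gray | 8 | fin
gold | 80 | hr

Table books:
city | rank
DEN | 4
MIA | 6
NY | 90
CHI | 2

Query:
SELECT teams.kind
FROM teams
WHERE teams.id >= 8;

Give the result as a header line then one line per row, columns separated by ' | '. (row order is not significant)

After WHERE (3 rows):
teams.kind | teams.id | teams.dept
red | 90 | hr
gray | 8 | fin
gold | 80 | hr
After SELECT (3 rows):
teams.kind
red
gray
gold

== RESULT ==
teams.kind
red
gray
gold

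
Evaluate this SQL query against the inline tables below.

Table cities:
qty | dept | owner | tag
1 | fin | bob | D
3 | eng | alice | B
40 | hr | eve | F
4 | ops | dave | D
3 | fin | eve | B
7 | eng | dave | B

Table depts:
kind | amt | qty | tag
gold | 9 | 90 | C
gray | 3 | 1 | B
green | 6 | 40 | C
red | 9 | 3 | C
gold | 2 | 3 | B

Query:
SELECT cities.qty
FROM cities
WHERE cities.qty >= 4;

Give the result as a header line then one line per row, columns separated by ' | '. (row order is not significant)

== RESULT ==
cities.qty
40
4
7

Derivation:
After WHERE (3 rows):
cities.qty | cities.dept | cities.owner | cities.tag
40 | hr | eve | F
4 | ops | dave | D
7 | eng | dave | B
After SELECT (3 rows):
cities.qty
40
4
7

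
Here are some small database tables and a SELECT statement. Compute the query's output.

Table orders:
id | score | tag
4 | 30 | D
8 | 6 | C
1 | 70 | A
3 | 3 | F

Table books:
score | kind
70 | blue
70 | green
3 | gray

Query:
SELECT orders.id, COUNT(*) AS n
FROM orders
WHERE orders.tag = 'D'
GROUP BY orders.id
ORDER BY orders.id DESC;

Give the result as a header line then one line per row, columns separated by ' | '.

After WHERE (1 rows):
orders.id | orders.score | orders.tag
4 | 30 | D
After GROUP BY (1 rows):
orders.id | n
4 | 1
After ORDER BY (1 rows):
orders.id | n
4 | 1

== RESULT ==
orders.id | n
4 | 1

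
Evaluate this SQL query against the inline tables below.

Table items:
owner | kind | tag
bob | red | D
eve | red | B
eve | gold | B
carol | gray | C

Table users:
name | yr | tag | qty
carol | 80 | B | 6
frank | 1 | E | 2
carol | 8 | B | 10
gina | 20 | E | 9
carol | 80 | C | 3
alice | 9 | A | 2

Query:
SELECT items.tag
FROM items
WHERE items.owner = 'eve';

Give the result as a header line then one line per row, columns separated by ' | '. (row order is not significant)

== RESULT ==
items.tag
B
B

Derivation:
After WHERE (2 rows):
items.owner | items.kind | items.tag
eve | red | B
eve | gold | B
After SELECT (2 rows):
items.tag
B
B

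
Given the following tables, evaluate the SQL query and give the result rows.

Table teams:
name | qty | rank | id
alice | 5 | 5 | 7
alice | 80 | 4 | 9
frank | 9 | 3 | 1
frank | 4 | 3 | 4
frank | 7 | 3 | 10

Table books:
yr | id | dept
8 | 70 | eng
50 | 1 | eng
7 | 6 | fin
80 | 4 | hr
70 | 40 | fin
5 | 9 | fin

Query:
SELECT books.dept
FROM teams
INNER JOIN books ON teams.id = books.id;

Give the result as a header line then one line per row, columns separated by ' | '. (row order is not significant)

After JOIN books (3 rows):
teams.name | teams.qty | teams.rank | teams.id | books.yr | books.id | books.dept
alice | 80 | 4 | 9 | 5 | 9 | fin
frank | 9 | 3 | 1 | 50 | 1 | eng
frank | 4 | 3 | 4 | 80 | 4 | hr
After SELECT (3 rows):
books.dept
fin
eng
hr

== RESULT ==
books.dept
fin
eng
hr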